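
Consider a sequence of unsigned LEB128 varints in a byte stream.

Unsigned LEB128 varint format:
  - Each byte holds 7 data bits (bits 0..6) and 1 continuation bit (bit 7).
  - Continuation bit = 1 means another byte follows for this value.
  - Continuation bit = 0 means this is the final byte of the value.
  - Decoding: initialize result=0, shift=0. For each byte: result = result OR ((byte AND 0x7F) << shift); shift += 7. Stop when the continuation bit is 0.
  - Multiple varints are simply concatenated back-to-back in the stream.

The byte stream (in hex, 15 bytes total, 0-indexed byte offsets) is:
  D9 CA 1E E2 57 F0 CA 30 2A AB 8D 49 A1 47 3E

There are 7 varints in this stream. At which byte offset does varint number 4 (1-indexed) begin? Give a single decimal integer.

  byte[0]=0xD9 cont=1 payload=0x59=89: acc |= 89<<0 -> acc=89 shift=7
  byte[1]=0xCA cont=1 payload=0x4A=74: acc |= 74<<7 -> acc=9561 shift=14
  byte[2]=0x1E cont=0 payload=0x1E=30: acc |= 30<<14 -> acc=501081 shift=21 [end]
Varint 1: bytes[0:3] = D9 CA 1E -> value 501081 (3 byte(s))
  byte[3]=0xE2 cont=1 payload=0x62=98: acc |= 98<<0 -> acc=98 shift=7
  byte[4]=0x57 cont=0 payload=0x57=87: acc |= 87<<7 -> acc=11234 shift=14 [end]
Varint 2: bytes[3:5] = E2 57 -> value 11234 (2 byte(s))
  byte[5]=0xF0 cont=1 payload=0x70=112: acc |= 112<<0 -> acc=112 shift=7
  byte[6]=0xCA cont=1 payload=0x4A=74: acc |= 74<<7 -> acc=9584 shift=14
  byte[7]=0x30 cont=0 payload=0x30=48: acc |= 48<<14 -> acc=796016 shift=21 [end]
Varint 3: bytes[5:8] = F0 CA 30 -> value 796016 (3 byte(s))
  byte[8]=0x2A cont=0 payload=0x2A=42: acc |= 42<<0 -> acc=42 shift=7 [end]
Varint 4: bytes[8:9] = 2A -> value 42 (1 byte(s))
  byte[9]=0xAB cont=1 payload=0x2B=43: acc |= 43<<0 -> acc=43 shift=7
  byte[10]=0x8D cont=1 payload=0x0D=13: acc |= 13<<7 -> acc=1707 shift=14
  byte[11]=0x49 cont=0 payload=0x49=73: acc |= 73<<14 -> acc=1197739 shift=21 [end]
Varint 5: bytes[9:12] = AB 8D 49 -> value 1197739 (3 byte(s))
  byte[12]=0xA1 cont=1 payload=0x21=33: acc |= 33<<0 -> acc=33 shift=7
  byte[13]=0x47 cont=0 payload=0x47=71: acc |= 71<<7 -> acc=9121 shift=14 [end]
Varint 6: bytes[12:14] = A1 47 -> value 9121 (2 byte(s))
  byte[14]=0x3E cont=0 payload=0x3E=62: acc |= 62<<0 -> acc=62 shift=7 [end]
Varint 7: bytes[14:15] = 3E -> value 62 (1 byte(s))

Answer: 8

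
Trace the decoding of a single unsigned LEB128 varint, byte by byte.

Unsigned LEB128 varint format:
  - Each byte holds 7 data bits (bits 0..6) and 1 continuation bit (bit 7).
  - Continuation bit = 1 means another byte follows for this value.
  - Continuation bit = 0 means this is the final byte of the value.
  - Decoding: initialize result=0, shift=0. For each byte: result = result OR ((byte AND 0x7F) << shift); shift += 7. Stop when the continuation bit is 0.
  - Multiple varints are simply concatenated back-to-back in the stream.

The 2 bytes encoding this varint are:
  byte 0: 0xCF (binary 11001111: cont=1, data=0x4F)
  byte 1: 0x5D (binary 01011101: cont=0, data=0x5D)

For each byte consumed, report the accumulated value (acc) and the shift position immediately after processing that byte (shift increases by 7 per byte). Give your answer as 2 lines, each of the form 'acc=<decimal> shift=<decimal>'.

byte 0=0xCF: payload=0x4F=79, contrib = 79<<0 = 79; acc -> 79, shift -> 7
byte 1=0x5D: payload=0x5D=93, contrib = 93<<7 = 11904; acc -> 11983, shift -> 14

Answer: acc=79 shift=7
acc=11983 shift=14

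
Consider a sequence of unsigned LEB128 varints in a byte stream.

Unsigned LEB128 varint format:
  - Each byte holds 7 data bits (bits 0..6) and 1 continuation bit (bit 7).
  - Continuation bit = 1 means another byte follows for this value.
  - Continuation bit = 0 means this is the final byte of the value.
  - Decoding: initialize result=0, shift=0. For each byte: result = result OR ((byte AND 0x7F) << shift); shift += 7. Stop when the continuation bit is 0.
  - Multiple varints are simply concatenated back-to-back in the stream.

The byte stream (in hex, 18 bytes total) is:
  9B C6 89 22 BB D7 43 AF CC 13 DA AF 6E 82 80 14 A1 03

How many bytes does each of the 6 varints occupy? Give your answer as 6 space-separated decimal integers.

  byte[0]=0x9B cont=1 payload=0x1B=27: acc |= 27<<0 -> acc=27 shift=7
  byte[1]=0xC6 cont=1 payload=0x46=70: acc |= 70<<7 -> acc=8987 shift=14
  byte[2]=0x89 cont=1 payload=0x09=9: acc |= 9<<14 -> acc=156443 shift=21
  byte[3]=0x22 cont=0 payload=0x22=34: acc |= 34<<21 -> acc=71459611 shift=28 [end]
Varint 1: bytes[0:4] = 9B C6 89 22 -> value 71459611 (4 byte(s))
  byte[4]=0xBB cont=1 payload=0x3B=59: acc |= 59<<0 -> acc=59 shift=7
  byte[5]=0xD7 cont=1 payload=0x57=87: acc |= 87<<7 -> acc=11195 shift=14
  byte[6]=0x43 cont=0 payload=0x43=67: acc |= 67<<14 -> acc=1108923 shift=21 [end]
Varint 2: bytes[4:7] = BB D7 43 -> value 1108923 (3 byte(s))
  byte[7]=0xAF cont=1 payload=0x2F=47: acc |= 47<<0 -> acc=47 shift=7
  byte[8]=0xCC cont=1 payload=0x4C=76: acc |= 76<<7 -> acc=9775 shift=14
  byte[9]=0x13 cont=0 payload=0x13=19: acc |= 19<<14 -> acc=321071 shift=21 [end]
Varint 3: bytes[7:10] = AF CC 13 -> value 321071 (3 byte(s))
  byte[10]=0xDA cont=1 payload=0x5A=90: acc |= 90<<0 -> acc=90 shift=7
  byte[11]=0xAF cont=1 payload=0x2F=47: acc |= 47<<7 -> acc=6106 shift=14
  byte[12]=0x6E cont=0 payload=0x6E=110: acc |= 110<<14 -> acc=1808346 shift=21 [end]
Varint 4: bytes[10:13] = DA AF 6E -> value 1808346 (3 byte(s))
  byte[13]=0x82 cont=1 payload=0x02=2: acc |= 2<<0 -> acc=2 shift=7
  byte[14]=0x80 cont=1 payload=0x00=0: acc |= 0<<7 -> acc=2 shift=14
  byte[15]=0x14 cont=0 payload=0x14=20: acc |= 20<<14 -> acc=327682 shift=21 [end]
Varint 5: bytes[13:16] = 82 80 14 -> value 327682 (3 byte(s))
  byte[16]=0xA1 cont=1 payload=0x21=33: acc |= 33<<0 -> acc=33 shift=7
  byte[17]=0x03 cont=0 payload=0x03=3: acc |= 3<<7 -> acc=417 shift=14 [end]
Varint 6: bytes[16:18] = A1 03 -> value 417 (2 byte(s))

Answer: 4 3 3 3 3 2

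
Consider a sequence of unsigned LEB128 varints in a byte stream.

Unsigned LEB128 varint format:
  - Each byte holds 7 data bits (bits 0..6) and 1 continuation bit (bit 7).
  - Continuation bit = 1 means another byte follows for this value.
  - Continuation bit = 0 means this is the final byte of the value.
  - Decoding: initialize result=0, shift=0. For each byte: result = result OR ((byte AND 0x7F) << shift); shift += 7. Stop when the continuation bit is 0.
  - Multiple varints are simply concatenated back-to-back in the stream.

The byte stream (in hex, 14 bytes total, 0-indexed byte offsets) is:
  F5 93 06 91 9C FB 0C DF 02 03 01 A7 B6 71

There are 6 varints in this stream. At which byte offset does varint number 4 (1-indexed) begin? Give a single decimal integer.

  byte[0]=0xF5 cont=1 payload=0x75=117: acc |= 117<<0 -> acc=117 shift=7
  byte[1]=0x93 cont=1 payload=0x13=19: acc |= 19<<7 -> acc=2549 shift=14
  byte[2]=0x06 cont=0 payload=0x06=6: acc |= 6<<14 -> acc=100853 shift=21 [end]
Varint 1: bytes[0:3] = F5 93 06 -> value 100853 (3 byte(s))
  byte[3]=0x91 cont=1 payload=0x11=17: acc |= 17<<0 -> acc=17 shift=7
  byte[4]=0x9C cont=1 payload=0x1C=28: acc |= 28<<7 -> acc=3601 shift=14
  byte[5]=0xFB cont=1 payload=0x7B=123: acc |= 123<<14 -> acc=2018833 shift=21
  byte[6]=0x0C cont=0 payload=0x0C=12: acc |= 12<<21 -> acc=27184657 shift=28 [end]
Varint 2: bytes[3:7] = 91 9C FB 0C -> value 27184657 (4 byte(s))
  byte[7]=0xDF cont=1 payload=0x5F=95: acc |= 95<<0 -> acc=95 shift=7
  byte[8]=0x02 cont=0 payload=0x02=2: acc |= 2<<7 -> acc=351 shift=14 [end]
Varint 3: bytes[7:9] = DF 02 -> value 351 (2 byte(s))
  byte[9]=0x03 cont=0 payload=0x03=3: acc |= 3<<0 -> acc=3 shift=7 [end]
Varint 4: bytes[9:10] = 03 -> value 3 (1 byte(s))
  byte[10]=0x01 cont=0 payload=0x01=1: acc |= 1<<0 -> acc=1 shift=7 [end]
Varint 5: bytes[10:11] = 01 -> value 1 (1 byte(s))
  byte[11]=0xA7 cont=1 payload=0x27=39: acc |= 39<<0 -> acc=39 shift=7
  byte[12]=0xB6 cont=1 payload=0x36=54: acc |= 54<<7 -> acc=6951 shift=14
  byte[13]=0x71 cont=0 payload=0x71=113: acc |= 113<<14 -> acc=1858343 shift=21 [end]
Varint 6: bytes[11:14] = A7 B6 71 -> value 1858343 (3 byte(s))

Answer: 9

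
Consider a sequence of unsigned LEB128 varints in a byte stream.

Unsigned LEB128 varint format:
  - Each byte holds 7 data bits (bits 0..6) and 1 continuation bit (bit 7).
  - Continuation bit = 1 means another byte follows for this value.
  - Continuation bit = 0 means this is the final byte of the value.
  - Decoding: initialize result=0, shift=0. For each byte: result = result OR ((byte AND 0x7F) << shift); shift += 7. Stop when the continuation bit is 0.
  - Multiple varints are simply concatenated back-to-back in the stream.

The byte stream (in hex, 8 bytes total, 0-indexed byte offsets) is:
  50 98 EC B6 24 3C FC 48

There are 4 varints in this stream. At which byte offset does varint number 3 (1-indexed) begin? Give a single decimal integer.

  byte[0]=0x50 cont=0 payload=0x50=80: acc |= 80<<0 -> acc=80 shift=7 [end]
Varint 1: bytes[0:1] = 50 -> value 80 (1 byte(s))
  byte[1]=0x98 cont=1 payload=0x18=24: acc |= 24<<0 -> acc=24 shift=7
  byte[2]=0xEC cont=1 payload=0x6C=108: acc |= 108<<7 -> acc=13848 shift=14
  byte[3]=0xB6 cont=1 payload=0x36=54: acc |= 54<<14 -> acc=898584 shift=21
  byte[4]=0x24 cont=0 payload=0x24=36: acc |= 36<<21 -> acc=76396056 shift=28 [end]
Varint 2: bytes[1:5] = 98 EC B6 24 -> value 76396056 (4 byte(s))
  byte[5]=0x3C cont=0 payload=0x3C=60: acc |= 60<<0 -> acc=60 shift=7 [end]
Varint 3: bytes[5:6] = 3C -> value 60 (1 byte(s))
  byte[6]=0xFC cont=1 payload=0x7C=124: acc |= 124<<0 -> acc=124 shift=7
  byte[7]=0x48 cont=0 payload=0x48=72: acc |= 72<<7 -> acc=9340 shift=14 [end]
Varint 4: bytes[6:8] = FC 48 -> value 9340 (2 byte(s))

Answer: 5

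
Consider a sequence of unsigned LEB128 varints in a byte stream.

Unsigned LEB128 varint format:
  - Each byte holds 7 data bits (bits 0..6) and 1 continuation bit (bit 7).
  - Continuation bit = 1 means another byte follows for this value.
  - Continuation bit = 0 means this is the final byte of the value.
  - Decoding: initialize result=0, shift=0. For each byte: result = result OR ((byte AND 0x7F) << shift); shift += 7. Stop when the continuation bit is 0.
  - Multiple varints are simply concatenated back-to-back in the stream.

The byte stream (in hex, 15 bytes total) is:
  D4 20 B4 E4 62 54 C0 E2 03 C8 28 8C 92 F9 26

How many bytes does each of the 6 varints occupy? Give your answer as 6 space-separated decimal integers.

Answer: 2 3 1 3 2 4

Derivation:
  byte[0]=0xD4 cont=1 payload=0x54=84: acc |= 84<<0 -> acc=84 shift=7
  byte[1]=0x20 cont=0 payload=0x20=32: acc |= 32<<7 -> acc=4180 shift=14 [end]
Varint 1: bytes[0:2] = D4 20 -> value 4180 (2 byte(s))
  byte[2]=0xB4 cont=1 payload=0x34=52: acc |= 52<<0 -> acc=52 shift=7
  byte[3]=0xE4 cont=1 payload=0x64=100: acc |= 100<<7 -> acc=12852 shift=14
  byte[4]=0x62 cont=0 payload=0x62=98: acc |= 98<<14 -> acc=1618484 shift=21 [end]
Varint 2: bytes[2:5] = B4 E4 62 -> value 1618484 (3 byte(s))
  byte[5]=0x54 cont=0 payload=0x54=84: acc |= 84<<0 -> acc=84 shift=7 [end]
Varint 3: bytes[5:6] = 54 -> value 84 (1 byte(s))
  byte[6]=0xC0 cont=1 payload=0x40=64: acc |= 64<<0 -> acc=64 shift=7
  byte[7]=0xE2 cont=1 payload=0x62=98: acc |= 98<<7 -> acc=12608 shift=14
  byte[8]=0x03 cont=0 payload=0x03=3: acc |= 3<<14 -> acc=61760 shift=21 [end]
Varint 4: bytes[6:9] = C0 E2 03 -> value 61760 (3 byte(s))
  byte[9]=0xC8 cont=1 payload=0x48=72: acc |= 72<<0 -> acc=72 shift=7
  byte[10]=0x28 cont=0 payload=0x28=40: acc |= 40<<7 -> acc=5192 shift=14 [end]
Varint 5: bytes[9:11] = C8 28 -> value 5192 (2 byte(s))
  byte[11]=0x8C cont=1 payload=0x0C=12: acc |= 12<<0 -> acc=12 shift=7
  byte[12]=0x92 cont=1 payload=0x12=18: acc |= 18<<7 -> acc=2316 shift=14
  byte[13]=0xF9 cont=1 payload=0x79=121: acc |= 121<<14 -> acc=1984780 shift=21
  byte[14]=0x26 cont=0 payload=0x26=38: acc |= 38<<21 -> acc=81676556 shift=28 [end]
Varint 6: bytes[11:15] = 8C 92 F9 26 -> value 81676556 (4 byte(s))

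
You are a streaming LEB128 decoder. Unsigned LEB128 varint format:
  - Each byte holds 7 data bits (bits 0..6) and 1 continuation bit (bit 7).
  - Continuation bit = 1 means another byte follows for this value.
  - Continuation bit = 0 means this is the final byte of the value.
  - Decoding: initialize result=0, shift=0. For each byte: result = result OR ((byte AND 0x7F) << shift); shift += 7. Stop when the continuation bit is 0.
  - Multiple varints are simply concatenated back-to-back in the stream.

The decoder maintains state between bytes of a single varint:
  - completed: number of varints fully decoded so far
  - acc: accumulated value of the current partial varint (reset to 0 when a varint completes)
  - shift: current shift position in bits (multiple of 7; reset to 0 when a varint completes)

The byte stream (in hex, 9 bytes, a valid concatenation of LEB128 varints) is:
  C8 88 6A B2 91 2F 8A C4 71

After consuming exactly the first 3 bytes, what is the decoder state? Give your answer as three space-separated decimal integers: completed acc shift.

byte[0]=0xC8 cont=1 payload=0x48: acc |= 72<<0 -> completed=0 acc=72 shift=7
byte[1]=0x88 cont=1 payload=0x08: acc |= 8<<7 -> completed=0 acc=1096 shift=14
byte[2]=0x6A cont=0 payload=0x6A: varint #1 complete (value=1737800); reset -> completed=1 acc=0 shift=0

Answer: 1 0 0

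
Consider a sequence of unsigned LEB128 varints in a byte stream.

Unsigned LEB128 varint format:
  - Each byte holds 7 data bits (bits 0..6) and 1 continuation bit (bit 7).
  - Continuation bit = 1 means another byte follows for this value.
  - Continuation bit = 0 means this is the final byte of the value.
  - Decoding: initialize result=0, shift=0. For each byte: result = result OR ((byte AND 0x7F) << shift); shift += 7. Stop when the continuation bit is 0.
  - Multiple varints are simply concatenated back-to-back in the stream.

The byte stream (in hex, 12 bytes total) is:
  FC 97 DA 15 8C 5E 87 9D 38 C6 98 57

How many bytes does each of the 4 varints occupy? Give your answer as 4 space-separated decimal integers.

  byte[0]=0xFC cont=1 payload=0x7C=124: acc |= 124<<0 -> acc=124 shift=7
  byte[1]=0x97 cont=1 payload=0x17=23: acc |= 23<<7 -> acc=3068 shift=14
  byte[2]=0xDA cont=1 payload=0x5A=90: acc |= 90<<14 -> acc=1477628 shift=21
  byte[3]=0x15 cont=0 payload=0x15=21: acc |= 21<<21 -> acc=45517820 shift=28 [end]
Varint 1: bytes[0:4] = FC 97 DA 15 -> value 45517820 (4 byte(s))
  byte[4]=0x8C cont=1 payload=0x0C=12: acc |= 12<<0 -> acc=12 shift=7
  byte[5]=0x5E cont=0 payload=0x5E=94: acc |= 94<<7 -> acc=12044 shift=14 [end]
Varint 2: bytes[4:6] = 8C 5E -> value 12044 (2 byte(s))
  byte[6]=0x87 cont=1 payload=0x07=7: acc |= 7<<0 -> acc=7 shift=7
  byte[7]=0x9D cont=1 payload=0x1D=29: acc |= 29<<7 -> acc=3719 shift=14
  byte[8]=0x38 cont=0 payload=0x38=56: acc |= 56<<14 -> acc=921223 shift=21 [end]
Varint 3: bytes[6:9] = 87 9D 38 -> value 921223 (3 byte(s))
  byte[9]=0xC6 cont=1 payload=0x46=70: acc |= 70<<0 -> acc=70 shift=7
  byte[10]=0x98 cont=1 payload=0x18=24: acc |= 24<<7 -> acc=3142 shift=14
  byte[11]=0x57 cont=0 payload=0x57=87: acc |= 87<<14 -> acc=1428550 shift=21 [end]
Varint 4: bytes[9:12] = C6 98 57 -> value 1428550 (3 byte(s))

Answer: 4 2 3 3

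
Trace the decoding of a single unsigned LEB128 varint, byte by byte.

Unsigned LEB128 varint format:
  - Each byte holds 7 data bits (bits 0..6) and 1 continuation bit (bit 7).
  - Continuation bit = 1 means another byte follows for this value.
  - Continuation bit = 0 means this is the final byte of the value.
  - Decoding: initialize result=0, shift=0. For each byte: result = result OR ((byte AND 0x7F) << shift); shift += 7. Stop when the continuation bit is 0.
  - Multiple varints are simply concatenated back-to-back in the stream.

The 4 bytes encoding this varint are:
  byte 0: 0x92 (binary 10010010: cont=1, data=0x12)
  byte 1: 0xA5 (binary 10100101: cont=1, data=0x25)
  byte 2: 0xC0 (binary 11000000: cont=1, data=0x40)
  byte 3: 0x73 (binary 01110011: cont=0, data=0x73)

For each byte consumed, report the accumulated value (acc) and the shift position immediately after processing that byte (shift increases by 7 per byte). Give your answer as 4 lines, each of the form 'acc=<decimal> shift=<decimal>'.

byte 0=0x92: payload=0x12=18, contrib = 18<<0 = 18; acc -> 18, shift -> 7
byte 1=0xA5: payload=0x25=37, contrib = 37<<7 = 4736; acc -> 4754, shift -> 14
byte 2=0xC0: payload=0x40=64, contrib = 64<<14 = 1048576; acc -> 1053330, shift -> 21
byte 3=0x73: payload=0x73=115, contrib = 115<<21 = 241172480; acc -> 242225810, shift -> 28

Answer: acc=18 shift=7
acc=4754 shift=14
acc=1053330 shift=21
acc=242225810 shift=28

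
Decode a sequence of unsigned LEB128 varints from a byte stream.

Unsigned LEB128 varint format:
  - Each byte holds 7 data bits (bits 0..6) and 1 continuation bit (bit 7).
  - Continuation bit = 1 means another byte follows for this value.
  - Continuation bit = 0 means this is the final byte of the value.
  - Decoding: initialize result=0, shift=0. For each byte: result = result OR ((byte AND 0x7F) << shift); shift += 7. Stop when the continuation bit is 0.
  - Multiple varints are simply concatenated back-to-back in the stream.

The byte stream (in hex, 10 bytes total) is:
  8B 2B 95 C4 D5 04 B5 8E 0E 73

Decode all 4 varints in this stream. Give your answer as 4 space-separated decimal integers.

  byte[0]=0x8B cont=1 payload=0x0B=11: acc |= 11<<0 -> acc=11 shift=7
  byte[1]=0x2B cont=0 payload=0x2B=43: acc |= 43<<7 -> acc=5515 shift=14 [end]
Varint 1: bytes[0:2] = 8B 2B -> value 5515 (2 byte(s))
  byte[2]=0x95 cont=1 payload=0x15=21: acc |= 21<<0 -> acc=21 shift=7
  byte[3]=0xC4 cont=1 payload=0x44=68: acc |= 68<<7 -> acc=8725 shift=14
  byte[4]=0xD5 cont=1 payload=0x55=85: acc |= 85<<14 -> acc=1401365 shift=21
  byte[5]=0x04 cont=0 payload=0x04=4: acc |= 4<<21 -> acc=9789973 shift=28 [end]
Varint 2: bytes[2:6] = 95 C4 D5 04 -> value 9789973 (4 byte(s))
  byte[6]=0xB5 cont=1 payload=0x35=53: acc |= 53<<0 -> acc=53 shift=7
  byte[7]=0x8E cont=1 payload=0x0E=14: acc |= 14<<7 -> acc=1845 shift=14
  byte[8]=0x0E cont=0 payload=0x0E=14: acc |= 14<<14 -> acc=231221 shift=21 [end]
Varint 3: bytes[6:9] = B5 8E 0E -> value 231221 (3 byte(s))
  byte[9]=0x73 cont=0 payload=0x73=115: acc |= 115<<0 -> acc=115 shift=7 [end]
Varint 4: bytes[9:10] = 73 -> value 115 (1 byte(s))

Answer: 5515 9789973 231221 115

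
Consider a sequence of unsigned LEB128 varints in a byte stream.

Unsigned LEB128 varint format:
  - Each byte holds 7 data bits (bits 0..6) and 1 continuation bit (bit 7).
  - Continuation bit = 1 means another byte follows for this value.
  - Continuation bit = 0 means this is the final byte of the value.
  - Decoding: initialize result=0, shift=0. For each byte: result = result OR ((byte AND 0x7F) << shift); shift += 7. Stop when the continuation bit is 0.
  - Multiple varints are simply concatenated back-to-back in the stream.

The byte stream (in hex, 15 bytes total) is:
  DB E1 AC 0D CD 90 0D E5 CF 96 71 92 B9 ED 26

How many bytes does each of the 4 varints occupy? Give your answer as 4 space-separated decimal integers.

Answer: 4 3 4 4

Derivation:
  byte[0]=0xDB cont=1 payload=0x5B=91: acc |= 91<<0 -> acc=91 shift=7
  byte[1]=0xE1 cont=1 payload=0x61=97: acc |= 97<<7 -> acc=12507 shift=14
  byte[2]=0xAC cont=1 payload=0x2C=44: acc |= 44<<14 -> acc=733403 shift=21
  byte[3]=0x0D cont=0 payload=0x0D=13: acc |= 13<<21 -> acc=27996379 shift=28 [end]
Varint 1: bytes[0:4] = DB E1 AC 0D -> value 27996379 (4 byte(s))
  byte[4]=0xCD cont=1 payload=0x4D=77: acc |= 77<<0 -> acc=77 shift=7
  byte[5]=0x90 cont=1 payload=0x10=16: acc |= 16<<7 -> acc=2125 shift=14
  byte[6]=0x0D cont=0 payload=0x0D=13: acc |= 13<<14 -> acc=215117 shift=21 [end]
Varint 2: bytes[4:7] = CD 90 0D -> value 215117 (3 byte(s))
  byte[7]=0xE5 cont=1 payload=0x65=101: acc |= 101<<0 -> acc=101 shift=7
  byte[8]=0xCF cont=1 payload=0x4F=79: acc |= 79<<7 -> acc=10213 shift=14
  byte[9]=0x96 cont=1 payload=0x16=22: acc |= 22<<14 -> acc=370661 shift=21
  byte[10]=0x71 cont=0 payload=0x71=113: acc |= 113<<21 -> acc=237348837 shift=28 [end]
Varint 3: bytes[7:11] = E5 CF 96 71 -> value 237348837 (4 byte(s))
  byte[11]=0x92 cont=1 payload=0x12=18: acc |= 18<<0 -> acc=18 shift=7
  byte[12]=0xB9 cont=1 payload=0x39=57: acc |= 57<<7 -> acc=7314 shift=14
  byte[13]=0xED cont=1 payload=0x6D=109: acc |= 109<<14 -> acc=1793170 shift=21
  byte[14]=0x26 cont=0 payload=0x26=38: acc |= 38<<21 -> acc=81484946 shift=28 [end]
Varint 4: bytes[11:15] = 92 B9 ED 26 -> value 81484946 (4 byte(s))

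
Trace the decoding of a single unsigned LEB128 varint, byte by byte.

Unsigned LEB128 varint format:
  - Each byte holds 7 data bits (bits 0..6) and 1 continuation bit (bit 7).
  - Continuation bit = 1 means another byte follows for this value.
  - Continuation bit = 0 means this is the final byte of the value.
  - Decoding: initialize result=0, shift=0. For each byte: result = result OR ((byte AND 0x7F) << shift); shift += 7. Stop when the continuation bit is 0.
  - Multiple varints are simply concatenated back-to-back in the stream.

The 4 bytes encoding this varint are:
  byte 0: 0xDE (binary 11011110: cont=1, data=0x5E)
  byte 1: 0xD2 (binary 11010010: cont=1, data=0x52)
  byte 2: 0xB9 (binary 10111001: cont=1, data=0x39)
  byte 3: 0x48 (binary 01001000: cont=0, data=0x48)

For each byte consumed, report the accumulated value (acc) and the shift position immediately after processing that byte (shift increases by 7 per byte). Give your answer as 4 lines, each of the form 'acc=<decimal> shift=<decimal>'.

byte 0=0xDE: payload=0x5E=94, contrib = 94<<0 = 94; acc -> 94, shift -> 7
byte 1=0xD2: payload=0x52=82, contrib = 82<<7 = 10496; acc -> 10590, shift -> 14
byte 2=0xB9: payload=0x39=57, contrib = 57<<14 = 933888; acc -> 944478, shift -> 21
byte 3=0x48: payload=0x48=72, contrib = 72<<21 = 150994944; acc -> 151939422, shift -> 28

Answer: acc=94 shift=7
acc=10590 shift=14
acc=944478 shift=21
acc=151939422 shift=28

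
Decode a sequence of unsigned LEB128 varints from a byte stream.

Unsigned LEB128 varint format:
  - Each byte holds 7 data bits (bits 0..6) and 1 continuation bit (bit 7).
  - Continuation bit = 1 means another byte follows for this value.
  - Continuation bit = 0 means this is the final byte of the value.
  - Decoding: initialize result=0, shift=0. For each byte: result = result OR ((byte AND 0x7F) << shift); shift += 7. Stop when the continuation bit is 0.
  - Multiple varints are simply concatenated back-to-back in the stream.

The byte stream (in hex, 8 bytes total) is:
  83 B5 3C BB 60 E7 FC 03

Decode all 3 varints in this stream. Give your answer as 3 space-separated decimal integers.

Answer: 989827 12347 65127

Derivation:
  byte[0]=0x83 cont=1 payload=0x03=3: acc |= 3<<0 -> acc=3 shift=7
  byte[1]=0xB5 cont=1 payload=0x35=53: acc |= 53<<7 -> acc=6787 shift=14
  byte[2]=0x3C cont=0 payload=0x3C=60: acc |= 60<<14 -> acc=989827 shift=21 [end]
Varint 1: bytes[0:3] = 83 B5 3C -> value 989827 (3 byte(s))
  byte[3]=0xBB cont=1 payload=0x3B=59: acc |= 59<<0 -> acc=59 shift=7
  byte[4]=0x60 cont=0 payload=0x60=96: acc |= 96<<7 -> acc=12347 shift=14 [end]
Varint 2: bytes[3:5] = BB 60 -> value 12347 (2 byte(s))
  byte[5]=0xE7 cont=1 payload=0x67=103: acc |= 103<<0 -> acc=103 shift=7
  byte[6]=0xFC cont=1 payload=0x7C=124: acc |= 124<<7 -> acc=15975 shift=14
  byte[7]=0x03 cont=0 payload=0x03=3: acc |= 3<<14 -> acc=65127 shift=21 [end]
Varint 3: bytes[5:8] = E7 FC 03 -> value 65127 (3 byte(s))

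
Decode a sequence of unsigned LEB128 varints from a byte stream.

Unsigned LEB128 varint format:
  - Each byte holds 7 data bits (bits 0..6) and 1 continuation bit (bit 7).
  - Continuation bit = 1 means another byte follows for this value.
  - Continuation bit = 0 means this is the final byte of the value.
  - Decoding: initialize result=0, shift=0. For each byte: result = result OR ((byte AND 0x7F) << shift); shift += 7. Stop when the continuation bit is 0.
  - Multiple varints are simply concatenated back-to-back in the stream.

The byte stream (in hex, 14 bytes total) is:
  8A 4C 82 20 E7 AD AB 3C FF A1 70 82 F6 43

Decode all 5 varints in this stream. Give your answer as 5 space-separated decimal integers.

Answer: 9738 4098 126539495 1839359 1112834

Derivation:
  byte[0]=0x8A cont=1 payload=0x0A=10: acc |= 10<<0 -> acc=10 shift=7
  byte[1]=0x4C cont=0 payload=0x4C=76: acc |= 76<<7 -> acc=9738 shift=14 [end]
Varint 1: bytes[0:2] = 8A 4C -> value 9738 (2 byte(s))
  byte[2]=0x82 cont=1 payload=0x02=2: acc |= 2<<0 -> acc=2 shift=7
  byte[3]=0x20 cont=0 payload=0x20=32: acc |= 32<<7 -> acc=4098 shift=14 [end]
Varint 2: bytes[2:4] = 82 20 -> value 4098 (2 byte(s))
  byte[4]=0xE7 cont=1 payload=0x67=103: acc |= 103<<0 -> acc=103 shift=7
  byte[5]=0xAD cont=1 payload=0x2D=45: acc |= 45<<7 -> acc=5863 shift=14
  byte[6]=0xAB cont=1 payload=0x2B=43: acc |= 43<<14 -> acc=710375 shift=21
  byte[7]=0x3C cont=0 payload=0x3C=60: acc |= 60<<21 -> acc=126539495 shift=28 [end]
Varint 3: bytes[4:8] = E7 AD AB 3C -> value 126539495 (4 byte(s))
  byte[8]=0xFF cont=1 payload=0x7F=127: acc |= 127<<0 -> acc=127 shift=7
  byte[9]=0xA1 cont=1 payload=0x21=33: acc |= 33<<7 -> acc=4351 shift=14
  byte[10]=0x70 cont=0 payload=0x70=112: acc |= 112<<14 -> acc=1839359 shift=21 [end]
Varint 4: bytes[8:11] = FF A1 70 -> value 1839359 (3 byte(s))
  byte[11]=0x82 cont=1 payload=0x02=2: acc |= 2<<0 -> acc=2 shift=7
  byte[12]=0xF6 cont=1 payload=0x76=118: acc |= 118<<7 -> acc=15106 shift=14
  byte[13]=0x43 cont=0 payload=0x43=67: acc |= 67<<14 -> acc=1112834 shift=21 [end]
Varint 5: bytes[11:14] = 82 F6 43 -> value 1112834 (3 byte(s))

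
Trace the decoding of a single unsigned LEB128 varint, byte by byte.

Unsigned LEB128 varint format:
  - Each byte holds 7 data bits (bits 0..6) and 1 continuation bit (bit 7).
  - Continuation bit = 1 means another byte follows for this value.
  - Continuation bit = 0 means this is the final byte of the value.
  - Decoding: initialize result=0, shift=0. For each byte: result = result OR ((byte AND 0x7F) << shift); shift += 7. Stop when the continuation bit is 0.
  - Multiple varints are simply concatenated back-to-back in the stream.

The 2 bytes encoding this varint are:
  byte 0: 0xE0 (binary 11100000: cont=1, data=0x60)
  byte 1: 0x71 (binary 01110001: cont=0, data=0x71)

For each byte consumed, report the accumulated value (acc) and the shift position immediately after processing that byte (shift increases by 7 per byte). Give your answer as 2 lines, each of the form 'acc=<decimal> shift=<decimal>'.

Answer: acc=96 shift=7
acc=14560 shift=14

Derivation:
byte 0=0xE0: payload=0x60=96, contrib = 96<<0 = 96; acc -> 96, shift -> 7
byte 1=0x71: payload=0x71=113, contrib = 113<<7 = 14464; acc -> 14560, shift -> 14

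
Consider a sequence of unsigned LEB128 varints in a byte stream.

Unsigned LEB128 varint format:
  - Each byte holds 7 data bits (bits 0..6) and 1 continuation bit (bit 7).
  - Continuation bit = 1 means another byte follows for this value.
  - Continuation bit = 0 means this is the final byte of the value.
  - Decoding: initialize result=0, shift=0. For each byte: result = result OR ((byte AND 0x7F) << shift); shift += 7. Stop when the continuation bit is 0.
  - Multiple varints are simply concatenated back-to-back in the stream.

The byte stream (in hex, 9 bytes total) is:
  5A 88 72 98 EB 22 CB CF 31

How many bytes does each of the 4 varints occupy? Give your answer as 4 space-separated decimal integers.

Answer: 1 2 3 3

Derivation:
  byte[0]=0x5A cont=0 payload=0x5A=90: acc |= 90<<0 -> acc=90 shift=7 [end]
Varint 1: bytes[0:1] = 5A -> value 90 (1 byte(s))
  byte[1]=0x88 cont=1 payload=0x08=8: acc |= 8<<0 -> acc=8 shift=7
  byte[2]=0x72 cont=0 payload=0x72=114: acc |= 114<<7 -> acc=14600 shift=14 [end]
Varint 2: bytes[1:3] = 88 72 -> value 14600 (2 byte(s))
  byte[3]=0x98 cont=1 payload=0x18=24: acc |= 24<<0 -> acc=24 shift=7
  byte[4]=0xEB cont=1 payload=0x6B=107: acc |= 107<<7 -> acc=13720 shift=14
  byte[5]=0x22 cont=0 payload=0x22=34: acc |= 34<<14 -> acc=570776 shift=21 [end]
Varint 3: bytes[3:6] = 98 EB 22 -> value 570776 (3 byte(s))
  byte[6]=0xCB cont=1 payload=0x4B=75: acc |= 75<<0 -> acc=75 shift=7
  byte[7]=0xCF cont=1 payload=0x4F=79: acc |= 79<<7 -> acc=10187 shift=14
  byte[8]=0x31 cont=0 payload=0x31=49: acc |= 49<<14 -> acc=813003 shift=21 [end]
Varint 4: bytes[6:9] = CB CF 31 -> value 813003 (3 byte(s))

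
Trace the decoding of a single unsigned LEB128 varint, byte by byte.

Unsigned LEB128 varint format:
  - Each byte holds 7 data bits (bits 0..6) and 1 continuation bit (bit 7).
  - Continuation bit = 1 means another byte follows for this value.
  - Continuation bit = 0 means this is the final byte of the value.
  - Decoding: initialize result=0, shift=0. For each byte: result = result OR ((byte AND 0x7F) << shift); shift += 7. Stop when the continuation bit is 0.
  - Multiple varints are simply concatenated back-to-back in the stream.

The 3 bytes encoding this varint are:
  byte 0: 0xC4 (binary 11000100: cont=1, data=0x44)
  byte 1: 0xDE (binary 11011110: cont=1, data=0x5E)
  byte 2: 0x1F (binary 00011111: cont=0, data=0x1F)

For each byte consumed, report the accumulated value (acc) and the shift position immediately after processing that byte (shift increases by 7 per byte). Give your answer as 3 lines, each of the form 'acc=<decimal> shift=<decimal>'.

Answer: acc=68 shift=7
acc=12100 shift=14
acc=520004 shift=21

Derivation:
byte 0=0xC4: payload=0x44=68, contrib = 68<<0 = 68; acc -> 68, shift -> 7
byte 1=0xDE: payload=0x5E=94, contrib = 94<<7 = 12032; acc -> 12100, shift -> 14
byte 2=0x1F: payload=0x1F=31, contrib = 31<<14 = 507904; acc -> 520004, shift -> 21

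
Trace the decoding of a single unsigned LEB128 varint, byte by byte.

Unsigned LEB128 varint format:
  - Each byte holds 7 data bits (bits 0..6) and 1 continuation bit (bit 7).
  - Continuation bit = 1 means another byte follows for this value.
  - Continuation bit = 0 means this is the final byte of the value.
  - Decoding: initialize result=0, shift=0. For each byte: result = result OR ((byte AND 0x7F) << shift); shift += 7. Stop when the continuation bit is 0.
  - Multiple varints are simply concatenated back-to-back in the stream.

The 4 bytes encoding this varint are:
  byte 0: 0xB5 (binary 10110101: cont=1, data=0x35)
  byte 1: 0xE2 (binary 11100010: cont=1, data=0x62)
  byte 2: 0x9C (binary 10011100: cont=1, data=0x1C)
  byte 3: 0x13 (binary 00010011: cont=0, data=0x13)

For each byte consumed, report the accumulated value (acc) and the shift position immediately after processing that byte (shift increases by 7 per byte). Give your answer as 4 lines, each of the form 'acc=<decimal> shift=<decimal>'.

byte 0=0xB5: payload=0x35=53, contrib = 53<<0 = 53; acc -> 53, shift -> 7
byte 1=0xE2: payload=0x62=98, contrib = 98<<7 = 12544; acc -> 12597, shift -> 14
byte 2=0x9C: payload=0x1C=28, contrib = 28<<14 = 458752; acc -> 471349, shift -> 21
byte 3=0x13: payload=0x13=19, contrib = 19<<21 = 39845888; acc -> 40317237, shift -> 28

Answer: acc=53 shift=7
acc=12597 shift=14
acc=471349 shift=21
acc=40317237 shift=28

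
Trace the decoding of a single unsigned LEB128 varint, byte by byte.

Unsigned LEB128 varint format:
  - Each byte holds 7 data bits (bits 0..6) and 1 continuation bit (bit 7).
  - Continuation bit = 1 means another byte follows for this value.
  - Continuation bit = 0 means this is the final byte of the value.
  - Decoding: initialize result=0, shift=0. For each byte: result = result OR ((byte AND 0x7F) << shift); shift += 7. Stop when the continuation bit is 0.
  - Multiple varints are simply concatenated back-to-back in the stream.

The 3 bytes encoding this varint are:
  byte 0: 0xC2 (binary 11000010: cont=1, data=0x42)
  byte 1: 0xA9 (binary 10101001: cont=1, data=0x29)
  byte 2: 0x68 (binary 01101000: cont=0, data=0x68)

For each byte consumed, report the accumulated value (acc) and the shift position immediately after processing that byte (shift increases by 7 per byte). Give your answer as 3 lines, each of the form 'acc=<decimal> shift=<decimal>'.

byte 0=0xC2: payload=0x42=66, contrib = 66<<0 = 66; acc -> 66, shift -> 7
byte 1=0xA9: payload=0x29=41, contrib = 41<<7 = 5248; acc -> 5314, shift -> 14
byte 2=0x68: payload=0x68=104, contrib = 104<<14 = 1703936; acc -> 1709250, shift -> 21

Answer: acc=66 shift=7
acc=5314 shift=14
acc=1709250 shift=21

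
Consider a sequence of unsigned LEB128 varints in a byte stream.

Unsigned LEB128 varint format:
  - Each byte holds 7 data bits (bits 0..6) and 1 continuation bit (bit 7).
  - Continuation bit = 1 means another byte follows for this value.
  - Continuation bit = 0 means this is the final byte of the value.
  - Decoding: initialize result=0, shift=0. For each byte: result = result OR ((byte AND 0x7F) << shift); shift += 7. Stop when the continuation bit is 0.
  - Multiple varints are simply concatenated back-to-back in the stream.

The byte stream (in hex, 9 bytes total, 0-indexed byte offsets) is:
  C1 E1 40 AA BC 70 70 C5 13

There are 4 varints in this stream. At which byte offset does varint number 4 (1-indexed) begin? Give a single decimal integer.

  byte[0]=0xC1 cont=1 payload=0x41=65: acc |= 65<<0 -> acc=65 shift=7
  byte[1]=0xE1 cont=1 payload=0x61=97: acc |= 97<<7 -> acc=12481 shift=14
  byte[2]=0x40 cont=0 payload=0x40=64: acc |= 64<<14 -> acc=1061057 shift=21 [end]
Varint 1: bytes[0:3] = C1 E1 40 -> value 1061057 (3 byte(s))
  byte[3]=0xAA cont=1 payload=0x2A=42: acc |= 42<<0 -> acc=42 shift=7
  byte[4]=0xBC cont=1 payload=0x3C=60: acc |= 60<<7 -> acc=7722 shift=14
  byte[5]=0x70 cont=0 payload=0x70=112: acc |= 112<<14 -> acc=1842730 shift=21 [end]
Varint 2: bytes[3:6] = AA BC 70 -> value 1842730 (3 byte(s))
  byte[6]=0x70 cont=0 payload=0x70=112: acc |= 112<<0 -> acc=112 shift=7 [end]
Varint 3: bytes[6:7] = 70 -> value 112 (1 byte(s))
  byte[7]=0xC5 cont=1 payload=0x45=69: acc |= 69<<0 -> acc=69 shift=7
  byte[8]=0x13 cont=0 payload=0x13=19: acc |= 19<<7 -> acc=2501 shift=14 [end]
Varint 4: bytes[7:9] = C5 13 -> value 2501 (2 byte(s))

Answer: 7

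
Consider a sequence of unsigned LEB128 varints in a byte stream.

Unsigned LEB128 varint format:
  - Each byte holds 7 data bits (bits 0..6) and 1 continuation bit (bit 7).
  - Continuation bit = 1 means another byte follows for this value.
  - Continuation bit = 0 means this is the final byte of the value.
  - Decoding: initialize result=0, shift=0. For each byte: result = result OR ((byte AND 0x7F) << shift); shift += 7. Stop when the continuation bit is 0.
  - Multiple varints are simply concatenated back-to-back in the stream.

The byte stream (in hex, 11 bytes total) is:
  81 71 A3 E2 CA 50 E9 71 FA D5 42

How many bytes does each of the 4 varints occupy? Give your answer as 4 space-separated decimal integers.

Answer: 2 4 2 3

Derivation:
  byte[0]=0x81 cont=1 payload=0x01=1: acc |= 1<<0 -> acc=1 shift=7
  byte[1]=0x71 cont=0 payload=0x71=113: acc |= 113<<7 -> acc=14465 shift=14 [end]
Varint 1: bytes[0:2] = 81 71 -> value 14465 (2 byte(s))
  byte[2]=0xA3 cont=1 payload=0x23=35: acc |= 35<<0 -> acc=35 shift=7
  byte[3]=0xE2 cont=1 payload=0x62=98: acc |= 98<<7 -> acc=12579 shift=14
  byte[4]=0xCA cont=1 payload=0x4A=74: acc |= 74<<14 -> acc=1224995 shift=21
  byte[5]=0x50 cont=0 payload=0x50=80: acc |= 80<<21 -> acc=168997155 shift=28 [end]
Varint 2: bytes[2:6] = A3 E2 CA 50 -> value 168997155 (4 byte(s))
  byte[6]=0xE9 cont=1 payload=0x69=105: acc |= 105<<0 -> acc=105 shift=7
  byte[7]=0x71 cont=0 payload=0x71=113: acc |= 113<<7 -> acc=14569 shift=14 [end]
Varint 3: bytes[6:8] = E9 71 -> value 14569 (2 byte(s))
  byte[8]=0xFA cont=1 payload=0x7A=122: acc |= 122<<0 -> acc=122 shift=7
  byte[9]=0xD5 cont=1 payload=0x55=85: acc |= 85<<7 -> acc=11002 shift=14
  byte[10]=0x42 cont=0 payload=0x42=66: acc |= 66<<14 -> acc=1092346 shift=21 [end]
Varint 4: bytes[8:11] = FA D5 42 -> value 1092346 (3 byte(s))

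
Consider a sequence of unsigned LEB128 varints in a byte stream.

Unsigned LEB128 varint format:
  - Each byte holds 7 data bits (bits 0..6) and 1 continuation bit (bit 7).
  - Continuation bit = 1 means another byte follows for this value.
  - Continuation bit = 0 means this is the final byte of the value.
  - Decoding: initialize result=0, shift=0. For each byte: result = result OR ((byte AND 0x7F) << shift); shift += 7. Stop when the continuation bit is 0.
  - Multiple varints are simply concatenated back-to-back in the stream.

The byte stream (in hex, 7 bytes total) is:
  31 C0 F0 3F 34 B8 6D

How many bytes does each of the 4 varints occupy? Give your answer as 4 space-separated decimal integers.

  byte[0]=0x31 cont=0 payload=0x31=49: acc |= 49<<0 -> acc=49 shift=7 [end]
Varint 1: bytes[0:1] = 31 -> value 49 (1 byte(s))
  byte[1]=0xC0 cont=1 payload=0x40=64: acc |= 64<<0 -> acc=64 shift=7
  byte[2]=0xF0 cont=1 payload=0x70=112: acc |= 112<<7 -> acc=14400 shift=14
  byte[3]=0x3F cont=0 payload=0x3F=63: acc |= 63<<14 -> acc=1046592 shift=21 [end]
Varint 2: bytes[1:4] = C0 F0 3F -> value 1046592 (3 byte(s))
  byte[4]=0x34 cont=0 payload=0x34=52: acc |= 52<<0 -> acc=52 shift=7 [end]
Varint 3: bytes[4:5] = 34 -> value 52 (1 byte(s))
  byte[5]=0xB8 cont=1 payload=0x38=56: acc |= 56<<0 -> acc=56 shift=7
  byte[6]=0x6D cont=0 payload=0x6D=109: acc |= 109<<7 -> acc=14008 shift=14 [end]
Varint 4: bytes[5:7] = B8 6D -> value 14008 (2 byte(s))

Answer: 1 3 1 2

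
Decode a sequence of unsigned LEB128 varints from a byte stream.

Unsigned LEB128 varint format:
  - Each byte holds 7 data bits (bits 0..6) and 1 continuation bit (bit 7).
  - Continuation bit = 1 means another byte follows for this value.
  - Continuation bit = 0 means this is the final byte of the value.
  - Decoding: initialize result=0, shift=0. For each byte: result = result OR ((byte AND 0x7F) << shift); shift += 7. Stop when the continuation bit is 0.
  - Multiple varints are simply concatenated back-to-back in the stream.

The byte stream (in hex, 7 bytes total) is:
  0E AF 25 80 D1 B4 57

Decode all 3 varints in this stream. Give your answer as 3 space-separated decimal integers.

  byte[0]=0x0E cont=0 payload=0x0E=14: acc |= 14<<0 -> acc=14 shift=7 [end]
Varint 1: bytes[0:1] = 0E -> value 14 (1 byte(s))
  byte[1]=0xAF cont=1 payload=0x2F=47: acc |= 47<<0 -> acc=47 shift=7
  byte[2]=0x25 cont=0 payload=0x25=37: acc |= 37<<7 -> acc=4783 shift=14 [end]
Varint 2: bytes[1:3] = AF 25 -> value 4783 (2 byte(s))
  byte[3]=0x80 cont=1 payload=0x00=0: acc |= 0<<0 -> acc=0 shift=7
  byte[4]=0xD1 cont=1 payload=0x51=81: acc |= 81<<7 -> acc=10368 shift=14
  byte[5]=0xB4 cont=1 payload=0x34=52: acc |= 52<<14 -> acc=862336 shift=21
  byte[6]=0x57 cont=0 payload=0x57=87: acc |= 87<<21 -> acc=183314560 shift=28 [end]
Varint 3: bytes[3:7] = 80 D1 B4 57 -> value 183314560 (4 byte(s))

Answer: 14 4783 183314560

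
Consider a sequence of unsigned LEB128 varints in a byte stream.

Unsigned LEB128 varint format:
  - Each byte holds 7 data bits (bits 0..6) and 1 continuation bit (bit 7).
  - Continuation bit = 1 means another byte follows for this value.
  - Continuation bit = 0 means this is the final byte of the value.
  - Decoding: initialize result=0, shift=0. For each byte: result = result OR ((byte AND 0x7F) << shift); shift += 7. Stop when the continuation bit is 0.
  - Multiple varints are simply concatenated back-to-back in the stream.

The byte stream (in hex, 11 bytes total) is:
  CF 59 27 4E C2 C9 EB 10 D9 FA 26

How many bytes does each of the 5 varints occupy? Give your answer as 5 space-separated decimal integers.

Answer: 2 1 1 4 3

Derivation:
  byte[0]=0xCF cont=1 payload=0x4F=79: acc |= 79<<0 -> acc=79 shift=7
  byte[1]=0x59 cont=0 payload=0x59=89: acc |= 89<<7 -> acc=11471 shift=14 [end]
Varint 1: bytes[0:2] = CF 59 -> value 11471 (2 byte(s))
  byte[2]=0x27 cont=0 payload=0x27=39: acc |= 39<<0 -> acc=39 shift=7 [end]
Varint 2: bytes[2:3] = 27 -> value 39 (1 byte(s))
  byte[3]=0x4E cont=0 payload=0x4E=78: acc |= 78<<0 -> acc=78 shift=7 [end]
Varint 3: bytes[3:4] = 4E -> value 78 (1 byte(s))
  byte[4]=0xC2 cont=1 payload=0x42=66: acc |= 66<<0 -> acc=66 shift=7
  byte[5]=0xC9 cont=1 payload=0x49=73: acc |= 73<<7 -> acc=9410 shift=14
  byte[6]=0xEB cont=1 payload=0x6B=107: acc |= 107<<14 -> acc=1762498 shift=21
  byte[7]=0x10 cont=0 payload=0x10=16: acc |= 16<<21 -> acc=35316930 shift=28 [end]
Varint 4: bytes[4:8] = C2 C9 EB 10 -> value 35316930 (4 byte(s))
  byte[8]=0xD9 cont=1 payload=0x59=89: acc |= 89<<0 -> acc=89 shift=7
  byte[9]=0xFA cont=1 payload=0x7A=122: acc |= 122<<7 -> acc=15705 shift=14
  byte[10]=0x26 cont=0 payload=0x26=38: acc |= 38<<14 -> acc=638297 shift=21 [end]
Varint 5: bytes[8:11] = D9 FA 26 -> value 638297 (3 byte(s))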